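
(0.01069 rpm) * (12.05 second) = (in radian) 0.01349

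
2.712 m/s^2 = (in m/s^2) 2.712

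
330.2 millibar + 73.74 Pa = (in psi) 4.8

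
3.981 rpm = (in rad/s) 0.4169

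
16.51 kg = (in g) 1.651e+04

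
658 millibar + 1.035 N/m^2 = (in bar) 0.658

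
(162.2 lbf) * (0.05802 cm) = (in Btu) 0.0003968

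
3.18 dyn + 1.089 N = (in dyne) 1.089e+05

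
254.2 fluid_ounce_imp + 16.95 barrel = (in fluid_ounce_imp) 9.51e+04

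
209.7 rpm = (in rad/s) 21.96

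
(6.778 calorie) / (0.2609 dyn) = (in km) 1.087e+04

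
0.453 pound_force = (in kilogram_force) 0.2055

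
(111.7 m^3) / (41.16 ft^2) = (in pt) 8.28e+04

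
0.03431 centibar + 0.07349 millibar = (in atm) 0.0004111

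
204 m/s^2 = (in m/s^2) 204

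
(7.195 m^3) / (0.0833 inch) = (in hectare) 0.3401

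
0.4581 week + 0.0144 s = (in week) 0.4581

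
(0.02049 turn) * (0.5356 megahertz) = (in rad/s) 6.895e+04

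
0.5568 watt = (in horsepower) 0.0007467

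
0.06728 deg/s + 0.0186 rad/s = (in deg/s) 1.133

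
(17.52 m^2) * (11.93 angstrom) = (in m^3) 2.09e-08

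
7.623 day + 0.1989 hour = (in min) 1.099e+04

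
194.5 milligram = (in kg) 0.0001945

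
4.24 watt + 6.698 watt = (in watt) 10.94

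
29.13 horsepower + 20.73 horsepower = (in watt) 3.718e+04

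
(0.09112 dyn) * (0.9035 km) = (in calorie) 0.0001968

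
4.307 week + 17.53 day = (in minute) 6.866e+04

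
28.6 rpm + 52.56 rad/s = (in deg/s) 3183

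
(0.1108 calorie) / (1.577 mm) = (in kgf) 29.98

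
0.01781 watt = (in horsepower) 2.388e-05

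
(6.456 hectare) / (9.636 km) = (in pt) 1.899e+04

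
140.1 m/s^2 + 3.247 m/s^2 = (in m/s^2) 143.3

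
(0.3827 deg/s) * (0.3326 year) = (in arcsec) 1.445e+10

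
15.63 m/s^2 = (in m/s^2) 15.63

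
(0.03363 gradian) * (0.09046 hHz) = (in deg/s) 0.2738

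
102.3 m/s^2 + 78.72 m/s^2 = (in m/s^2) 181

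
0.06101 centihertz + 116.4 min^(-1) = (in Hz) 1.941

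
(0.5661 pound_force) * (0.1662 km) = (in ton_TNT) 1e-07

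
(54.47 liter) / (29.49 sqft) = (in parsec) 6.443e-19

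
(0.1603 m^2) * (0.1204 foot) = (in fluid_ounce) 198.9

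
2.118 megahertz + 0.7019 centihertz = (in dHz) 2.118e+07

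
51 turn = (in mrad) 3.204e+05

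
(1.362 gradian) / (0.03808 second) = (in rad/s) 0.5618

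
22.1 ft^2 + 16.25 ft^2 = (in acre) 0.0008804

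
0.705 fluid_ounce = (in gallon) 0.005508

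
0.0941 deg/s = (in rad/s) 0.001642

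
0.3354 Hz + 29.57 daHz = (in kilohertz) 0.296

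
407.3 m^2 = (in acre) 0.1006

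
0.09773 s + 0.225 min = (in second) 13.6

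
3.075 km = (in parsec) 9.965e-14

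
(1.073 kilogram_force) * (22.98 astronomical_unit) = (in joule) 3.617e+13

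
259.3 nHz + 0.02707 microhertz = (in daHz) 2.864e-08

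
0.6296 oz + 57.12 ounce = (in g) 1637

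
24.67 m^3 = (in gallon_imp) 5427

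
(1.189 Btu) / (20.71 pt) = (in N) 1.717e+05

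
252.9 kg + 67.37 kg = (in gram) 3.203e+05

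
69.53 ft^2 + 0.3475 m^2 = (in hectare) 0.0006807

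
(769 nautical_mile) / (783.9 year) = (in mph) 0.0001289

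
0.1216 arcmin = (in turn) 5.63e-06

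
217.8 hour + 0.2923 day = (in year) 0.02566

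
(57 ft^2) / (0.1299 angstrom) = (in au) 2.725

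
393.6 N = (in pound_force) 88.48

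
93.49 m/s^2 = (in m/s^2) 93.49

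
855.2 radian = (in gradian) 5.444e+04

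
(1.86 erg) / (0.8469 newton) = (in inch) 8.647e-06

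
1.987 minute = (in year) 3.78e-06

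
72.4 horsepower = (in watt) 5.399e+04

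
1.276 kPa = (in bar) 0.01276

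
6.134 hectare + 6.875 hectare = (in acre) 32.15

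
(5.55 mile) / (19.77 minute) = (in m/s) 7.53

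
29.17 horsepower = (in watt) 2.175e+04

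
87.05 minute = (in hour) 1.451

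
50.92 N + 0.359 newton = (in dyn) 5.128e+06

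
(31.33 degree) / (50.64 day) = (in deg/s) 7.161e-06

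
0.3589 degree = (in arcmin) 21.53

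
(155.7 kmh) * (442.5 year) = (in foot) 1.98e+12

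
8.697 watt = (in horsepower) 0.01166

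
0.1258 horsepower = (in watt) 93.81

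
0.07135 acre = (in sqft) 3108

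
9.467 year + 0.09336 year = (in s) 3.015e+08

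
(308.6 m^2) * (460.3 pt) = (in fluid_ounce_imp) 1.764e+06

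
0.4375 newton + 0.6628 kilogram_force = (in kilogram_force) 0.7074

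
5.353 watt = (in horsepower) 0.007178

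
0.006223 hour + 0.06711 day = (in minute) 97.01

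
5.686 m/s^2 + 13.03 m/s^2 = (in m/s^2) 18.72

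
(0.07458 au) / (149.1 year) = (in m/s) 2.373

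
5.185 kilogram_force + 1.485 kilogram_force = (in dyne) 6.541e+06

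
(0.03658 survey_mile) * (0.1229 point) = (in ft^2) 0.02747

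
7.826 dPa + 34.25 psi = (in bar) 2.361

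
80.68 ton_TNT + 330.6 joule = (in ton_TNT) 80.68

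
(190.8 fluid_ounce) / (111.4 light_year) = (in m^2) 5.354e-21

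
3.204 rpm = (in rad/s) 0.3355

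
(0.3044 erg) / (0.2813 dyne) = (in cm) 1.082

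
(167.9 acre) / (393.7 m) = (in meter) 1726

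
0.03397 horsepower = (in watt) 25.33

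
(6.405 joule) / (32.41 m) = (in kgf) 0.02015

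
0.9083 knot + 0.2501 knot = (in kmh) 2.145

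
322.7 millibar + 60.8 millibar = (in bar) 0.3835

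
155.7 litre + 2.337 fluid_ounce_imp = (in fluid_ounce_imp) 5482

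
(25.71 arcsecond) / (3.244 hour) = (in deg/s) 6.115e-07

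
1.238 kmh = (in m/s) 0.3439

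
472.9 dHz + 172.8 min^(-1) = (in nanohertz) 5.017e+10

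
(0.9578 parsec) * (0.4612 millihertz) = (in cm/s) 1.363e+15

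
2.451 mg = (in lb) 5.404e-06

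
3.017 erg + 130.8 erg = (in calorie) 3.198e-06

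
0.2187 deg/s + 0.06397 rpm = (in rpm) 0.1004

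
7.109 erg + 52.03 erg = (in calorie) 1.413e-06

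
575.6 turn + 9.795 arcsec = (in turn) 575.6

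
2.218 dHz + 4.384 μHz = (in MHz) 2.218e-07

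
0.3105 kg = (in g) 310.5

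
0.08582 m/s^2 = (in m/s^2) 0.08582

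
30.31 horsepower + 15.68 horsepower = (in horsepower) 45.99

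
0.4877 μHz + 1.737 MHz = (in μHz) 1.737e+12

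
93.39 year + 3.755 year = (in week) 5065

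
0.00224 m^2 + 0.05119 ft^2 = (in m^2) 0.006996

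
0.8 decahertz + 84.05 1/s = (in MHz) 9.205e-05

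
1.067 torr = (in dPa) 1423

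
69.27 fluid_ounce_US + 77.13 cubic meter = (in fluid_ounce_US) 2.608e+06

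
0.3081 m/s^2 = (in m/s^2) 0.3081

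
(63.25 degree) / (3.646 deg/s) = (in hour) 0.004819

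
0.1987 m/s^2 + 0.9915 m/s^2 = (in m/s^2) 1.19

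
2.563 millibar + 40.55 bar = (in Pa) 4.055e+06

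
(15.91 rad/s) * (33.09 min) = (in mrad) 3.159e+07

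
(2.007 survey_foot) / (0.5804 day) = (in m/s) 1.22e-05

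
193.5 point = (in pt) 193.5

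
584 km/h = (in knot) 315.3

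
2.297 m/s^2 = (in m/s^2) 2.297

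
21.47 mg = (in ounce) 0.0007573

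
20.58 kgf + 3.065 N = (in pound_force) 46.06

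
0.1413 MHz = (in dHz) 1.413e+06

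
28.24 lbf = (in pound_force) 28.24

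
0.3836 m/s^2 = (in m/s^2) 0.3836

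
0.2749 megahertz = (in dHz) 2.749e+06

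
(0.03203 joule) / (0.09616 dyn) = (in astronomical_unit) 2.227e-07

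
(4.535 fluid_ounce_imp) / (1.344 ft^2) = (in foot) 0.003386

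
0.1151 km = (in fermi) 1.151e+17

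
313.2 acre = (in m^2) 1.267e+06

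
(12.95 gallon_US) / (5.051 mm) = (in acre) 0.002398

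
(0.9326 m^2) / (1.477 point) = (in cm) 1.79e+05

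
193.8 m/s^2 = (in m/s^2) 193.8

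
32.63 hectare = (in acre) 80.63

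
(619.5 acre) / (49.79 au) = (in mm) 0.0003366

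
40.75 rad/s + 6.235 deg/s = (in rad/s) 40.86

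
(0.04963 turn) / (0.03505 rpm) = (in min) 1.416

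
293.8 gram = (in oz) 10.36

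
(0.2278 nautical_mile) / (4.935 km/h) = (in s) 307.8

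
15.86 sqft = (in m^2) 1.473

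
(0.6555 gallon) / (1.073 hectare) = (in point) 0.0006555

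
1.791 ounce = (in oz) 1.791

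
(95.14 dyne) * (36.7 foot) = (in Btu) 1.009e-05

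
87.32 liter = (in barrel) 0.5492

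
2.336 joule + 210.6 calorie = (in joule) 883.5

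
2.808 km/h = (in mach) 0.002291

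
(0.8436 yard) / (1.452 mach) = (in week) 2.58e-09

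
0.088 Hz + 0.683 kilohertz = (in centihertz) 6.831e+04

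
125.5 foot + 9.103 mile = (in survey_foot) 4.819e+04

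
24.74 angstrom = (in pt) 7.013e-06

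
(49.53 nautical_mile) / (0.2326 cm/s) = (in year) 1.251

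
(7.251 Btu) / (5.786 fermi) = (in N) 1.322e+18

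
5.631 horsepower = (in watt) 4199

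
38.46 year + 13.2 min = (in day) 1.404e+04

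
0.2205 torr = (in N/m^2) 29.4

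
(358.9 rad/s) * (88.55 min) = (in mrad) 1.907e+09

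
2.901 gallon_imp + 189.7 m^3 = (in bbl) 1193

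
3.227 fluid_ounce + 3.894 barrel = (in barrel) 3.895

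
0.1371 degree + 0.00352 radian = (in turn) 0.0009411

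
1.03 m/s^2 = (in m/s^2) 1.03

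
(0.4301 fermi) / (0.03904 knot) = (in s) 2.142e-14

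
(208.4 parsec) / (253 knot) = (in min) 8.235e+14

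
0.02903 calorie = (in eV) 7.581e+17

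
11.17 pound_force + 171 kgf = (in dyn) 1.727e+08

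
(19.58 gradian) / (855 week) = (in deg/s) 3.408e-08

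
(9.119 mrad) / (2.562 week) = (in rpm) 5.62e-08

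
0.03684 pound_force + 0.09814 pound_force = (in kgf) 0.06123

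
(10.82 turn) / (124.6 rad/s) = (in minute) 0.009094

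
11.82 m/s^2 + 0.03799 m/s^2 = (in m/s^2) 11.86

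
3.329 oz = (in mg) 9.438e+04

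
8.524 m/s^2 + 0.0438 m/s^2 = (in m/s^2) 8.568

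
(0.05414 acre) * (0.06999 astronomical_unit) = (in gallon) 6.06e+14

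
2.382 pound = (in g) 1080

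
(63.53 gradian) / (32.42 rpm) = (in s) 0.2939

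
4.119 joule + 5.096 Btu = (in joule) 5381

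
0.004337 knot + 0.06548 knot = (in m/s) 0.03592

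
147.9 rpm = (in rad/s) 15.49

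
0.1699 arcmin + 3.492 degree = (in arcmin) 209.7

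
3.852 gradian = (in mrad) 60.51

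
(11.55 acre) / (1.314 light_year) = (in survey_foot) 1.234e-11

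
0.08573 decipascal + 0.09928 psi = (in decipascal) 6845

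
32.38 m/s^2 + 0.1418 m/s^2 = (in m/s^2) 32.52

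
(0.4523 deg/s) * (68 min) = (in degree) 1845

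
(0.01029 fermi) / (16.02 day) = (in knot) 1.445e-23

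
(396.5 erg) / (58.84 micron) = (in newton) 0.6739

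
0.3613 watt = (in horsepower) 0.0004845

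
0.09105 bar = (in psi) 1.321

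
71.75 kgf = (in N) 703.6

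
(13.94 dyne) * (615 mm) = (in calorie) 2.049e-05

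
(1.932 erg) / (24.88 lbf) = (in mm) 1.746e-06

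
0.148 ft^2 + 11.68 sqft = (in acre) 0.0002715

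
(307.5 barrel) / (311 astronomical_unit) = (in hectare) 1.051e-16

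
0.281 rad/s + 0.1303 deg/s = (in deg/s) 16.23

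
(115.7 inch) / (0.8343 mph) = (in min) 0.1313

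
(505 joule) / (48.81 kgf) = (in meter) 1.055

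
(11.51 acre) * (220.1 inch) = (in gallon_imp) 5.728e+07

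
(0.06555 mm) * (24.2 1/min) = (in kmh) 9.518e-05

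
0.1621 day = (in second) 1.401e+04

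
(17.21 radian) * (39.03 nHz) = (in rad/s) 6.717e-07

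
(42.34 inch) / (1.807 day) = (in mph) 1.541e-05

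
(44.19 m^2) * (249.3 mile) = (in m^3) 1.773e+07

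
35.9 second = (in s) 35.9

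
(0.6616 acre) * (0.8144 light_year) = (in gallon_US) 5.45e+21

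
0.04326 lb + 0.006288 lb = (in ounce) 0.7928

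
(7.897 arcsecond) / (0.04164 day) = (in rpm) 1.016e-07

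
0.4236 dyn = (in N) 4.236e-06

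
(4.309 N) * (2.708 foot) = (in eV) 2.22e+19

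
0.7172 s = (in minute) 0.01195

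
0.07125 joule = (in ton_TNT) 1.703e-11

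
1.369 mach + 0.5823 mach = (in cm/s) 6.644e+04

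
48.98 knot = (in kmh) 90.71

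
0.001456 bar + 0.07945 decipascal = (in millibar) 1.456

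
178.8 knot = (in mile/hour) 205.8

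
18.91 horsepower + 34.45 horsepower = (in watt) 3.979e+04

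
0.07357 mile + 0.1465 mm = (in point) 3.356e+05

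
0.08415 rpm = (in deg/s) 0.5049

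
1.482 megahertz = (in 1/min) 8.892e+07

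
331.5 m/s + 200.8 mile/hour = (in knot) 818.9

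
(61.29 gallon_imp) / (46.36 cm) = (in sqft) 6.469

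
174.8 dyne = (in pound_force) 0.000393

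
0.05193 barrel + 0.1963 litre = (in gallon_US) 2.233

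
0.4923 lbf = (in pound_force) 0.4923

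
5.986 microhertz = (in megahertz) 5.986e-12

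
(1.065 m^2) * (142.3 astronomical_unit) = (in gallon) 5.989e+15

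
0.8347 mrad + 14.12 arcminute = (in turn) 0.0007866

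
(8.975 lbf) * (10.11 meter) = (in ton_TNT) 9.647e-08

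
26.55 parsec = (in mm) 8.192e+20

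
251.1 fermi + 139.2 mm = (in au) 9.305e-13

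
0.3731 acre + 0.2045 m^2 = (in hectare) 0.151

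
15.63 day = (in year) 0.04282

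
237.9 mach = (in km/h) 2.916e+05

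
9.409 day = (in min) 1.355e+04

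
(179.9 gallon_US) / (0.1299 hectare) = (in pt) 1.486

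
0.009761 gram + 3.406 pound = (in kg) 1.545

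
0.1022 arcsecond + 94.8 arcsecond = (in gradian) 0.02929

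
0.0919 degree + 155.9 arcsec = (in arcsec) 486.7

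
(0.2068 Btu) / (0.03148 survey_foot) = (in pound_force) 5112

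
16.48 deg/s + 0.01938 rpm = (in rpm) 2.766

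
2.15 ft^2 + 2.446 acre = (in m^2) 9899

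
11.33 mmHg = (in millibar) 15.11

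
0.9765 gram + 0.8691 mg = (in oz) 0.03448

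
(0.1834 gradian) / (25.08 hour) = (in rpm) 3.047e-07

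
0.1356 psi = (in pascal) 934.9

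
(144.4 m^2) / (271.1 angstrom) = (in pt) 1.51e+13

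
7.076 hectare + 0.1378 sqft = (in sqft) 7.617e+05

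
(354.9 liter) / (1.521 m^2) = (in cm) 23.33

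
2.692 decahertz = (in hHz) 0.2692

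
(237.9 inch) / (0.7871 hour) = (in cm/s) 0.2133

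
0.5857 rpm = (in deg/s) 3.514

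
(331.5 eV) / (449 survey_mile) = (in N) 7.35e-23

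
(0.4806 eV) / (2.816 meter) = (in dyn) 2.734e-15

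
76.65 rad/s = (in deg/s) 4392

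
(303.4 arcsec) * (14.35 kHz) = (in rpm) 201.6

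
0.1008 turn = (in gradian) 40.32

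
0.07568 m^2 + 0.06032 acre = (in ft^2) 2628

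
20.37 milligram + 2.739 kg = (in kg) 2.739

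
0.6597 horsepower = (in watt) 491.9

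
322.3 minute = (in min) 322.3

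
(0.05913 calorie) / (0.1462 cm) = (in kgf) 17.26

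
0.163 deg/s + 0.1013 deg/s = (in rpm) 0.04405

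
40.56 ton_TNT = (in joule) 1.697e+11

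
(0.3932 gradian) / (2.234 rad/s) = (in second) 0.002765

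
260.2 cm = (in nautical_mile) 0.001405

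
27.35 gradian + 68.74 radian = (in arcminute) 2.378e+05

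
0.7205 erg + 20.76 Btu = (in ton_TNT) 5.235e-06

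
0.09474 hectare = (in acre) 0.2341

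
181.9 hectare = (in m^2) 1.819e+06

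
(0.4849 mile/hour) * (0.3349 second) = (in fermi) 7.26e+13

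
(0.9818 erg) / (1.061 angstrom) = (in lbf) 208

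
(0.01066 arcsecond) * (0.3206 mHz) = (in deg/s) 9.493e-10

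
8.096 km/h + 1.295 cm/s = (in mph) 5.06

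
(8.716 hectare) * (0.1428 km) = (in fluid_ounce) 4.209e+11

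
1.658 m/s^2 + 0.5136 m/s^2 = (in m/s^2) 2.172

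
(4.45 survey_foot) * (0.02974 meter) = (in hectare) 4.034e-06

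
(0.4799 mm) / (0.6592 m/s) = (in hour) 2.022e-07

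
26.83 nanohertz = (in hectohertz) 2.683e-10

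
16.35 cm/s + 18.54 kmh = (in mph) 11.89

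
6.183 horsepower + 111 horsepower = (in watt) 8.738e+04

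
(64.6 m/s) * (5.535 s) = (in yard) 391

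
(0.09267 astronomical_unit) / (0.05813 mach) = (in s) 7.004e+08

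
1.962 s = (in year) 6.221e-08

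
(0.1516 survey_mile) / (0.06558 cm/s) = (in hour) 103.3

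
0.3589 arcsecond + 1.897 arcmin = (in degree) 0.03172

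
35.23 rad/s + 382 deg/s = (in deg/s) 2401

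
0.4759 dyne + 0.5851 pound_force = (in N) 2.603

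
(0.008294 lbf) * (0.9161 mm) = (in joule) 3.38e-05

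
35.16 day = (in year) 0.09633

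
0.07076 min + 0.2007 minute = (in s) 16.29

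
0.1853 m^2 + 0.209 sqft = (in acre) 5.059e-05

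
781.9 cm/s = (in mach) 0.02296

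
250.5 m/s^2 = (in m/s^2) 250.5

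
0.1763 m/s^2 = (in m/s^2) 0.1763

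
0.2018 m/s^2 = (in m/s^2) 0.2018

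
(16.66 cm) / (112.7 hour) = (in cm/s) 4.106e-05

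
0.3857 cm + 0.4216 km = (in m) 421.6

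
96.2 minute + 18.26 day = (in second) 1.583e+06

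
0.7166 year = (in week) 37.37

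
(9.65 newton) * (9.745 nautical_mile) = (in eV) 1.087e+24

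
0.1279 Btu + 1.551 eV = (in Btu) 0.1279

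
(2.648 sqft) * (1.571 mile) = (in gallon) 1.643e+05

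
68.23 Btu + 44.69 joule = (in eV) 4.496e+23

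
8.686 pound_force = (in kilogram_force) 3.94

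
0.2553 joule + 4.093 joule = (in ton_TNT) 1.039e-09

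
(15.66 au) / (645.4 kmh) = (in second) 1.307e+10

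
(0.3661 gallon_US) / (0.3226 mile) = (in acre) 6.596e-10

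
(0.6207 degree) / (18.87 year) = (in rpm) 1.738e-10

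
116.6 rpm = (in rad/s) 12.21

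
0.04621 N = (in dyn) 4621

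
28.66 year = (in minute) 1.506e+07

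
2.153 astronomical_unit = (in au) 2.153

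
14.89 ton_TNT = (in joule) 6.23e+10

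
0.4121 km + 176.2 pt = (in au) 2.755e-09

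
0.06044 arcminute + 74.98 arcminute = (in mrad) 21.83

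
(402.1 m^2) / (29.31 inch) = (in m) 540.1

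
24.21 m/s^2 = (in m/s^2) 24.21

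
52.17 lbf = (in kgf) 23.66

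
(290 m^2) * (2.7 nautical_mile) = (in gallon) 3.831e+08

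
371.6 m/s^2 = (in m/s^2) 371.6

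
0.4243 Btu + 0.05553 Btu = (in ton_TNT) 1.21e-07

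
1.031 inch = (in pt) 74.23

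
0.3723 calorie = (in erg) 1.558e+07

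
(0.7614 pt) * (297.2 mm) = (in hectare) 7.983e-09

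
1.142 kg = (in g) 1142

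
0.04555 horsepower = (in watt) 33.97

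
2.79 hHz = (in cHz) 2.79e+04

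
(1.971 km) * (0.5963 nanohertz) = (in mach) 3.452e-09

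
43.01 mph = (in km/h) 69.22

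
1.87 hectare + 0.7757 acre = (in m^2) 2.184e+04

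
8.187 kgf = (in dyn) 8.029e+06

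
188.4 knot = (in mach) 0.2846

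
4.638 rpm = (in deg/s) 27.83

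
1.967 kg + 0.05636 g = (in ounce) 69.39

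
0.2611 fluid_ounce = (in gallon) 0.00204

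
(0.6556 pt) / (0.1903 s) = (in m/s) 0.001215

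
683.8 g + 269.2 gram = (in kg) 0.953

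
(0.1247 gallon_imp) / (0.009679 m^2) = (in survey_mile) 3.639e-05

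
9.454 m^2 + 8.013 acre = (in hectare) 3.244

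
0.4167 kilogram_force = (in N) 4.086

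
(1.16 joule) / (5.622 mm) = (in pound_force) 46.39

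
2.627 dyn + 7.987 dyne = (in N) 0.0001061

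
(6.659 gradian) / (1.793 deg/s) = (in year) 1.06e-07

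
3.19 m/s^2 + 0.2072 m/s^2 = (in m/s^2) 3.397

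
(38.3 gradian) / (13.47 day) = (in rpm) 4.936e-06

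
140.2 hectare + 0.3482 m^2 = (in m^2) 1.402e+06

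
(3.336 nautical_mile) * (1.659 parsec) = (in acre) 7.815e+16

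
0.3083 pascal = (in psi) 4.472e-05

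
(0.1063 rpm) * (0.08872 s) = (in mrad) 0.9876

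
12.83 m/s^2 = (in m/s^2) 12.83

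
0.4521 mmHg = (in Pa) 60.28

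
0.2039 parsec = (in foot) 2.064e+16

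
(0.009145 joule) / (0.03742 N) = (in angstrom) 2.444e+09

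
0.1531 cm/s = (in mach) 4.496e-06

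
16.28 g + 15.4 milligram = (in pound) 0.03593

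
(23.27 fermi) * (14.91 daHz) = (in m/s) 3.47e-12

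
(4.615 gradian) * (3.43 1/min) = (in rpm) 0.03957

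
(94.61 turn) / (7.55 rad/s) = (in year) 2.497e-06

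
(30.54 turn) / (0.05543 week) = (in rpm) 0.05466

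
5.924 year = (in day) 2162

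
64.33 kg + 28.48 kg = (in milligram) 9.281e+07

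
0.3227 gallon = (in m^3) 0.001222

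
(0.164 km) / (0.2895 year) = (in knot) 3.492e-05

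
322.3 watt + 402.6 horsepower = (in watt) 3.005e+05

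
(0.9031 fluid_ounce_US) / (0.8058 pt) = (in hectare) 9.395e-06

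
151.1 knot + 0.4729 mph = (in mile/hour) 174.4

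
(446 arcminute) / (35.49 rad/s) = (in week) 6.044e-09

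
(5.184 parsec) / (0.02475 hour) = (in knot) 3.49e+15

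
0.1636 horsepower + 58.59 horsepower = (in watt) 4.381e+04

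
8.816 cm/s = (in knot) 0.1714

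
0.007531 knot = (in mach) 1.138e-05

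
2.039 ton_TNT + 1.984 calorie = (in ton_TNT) 2.039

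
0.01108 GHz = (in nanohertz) 1.108e+16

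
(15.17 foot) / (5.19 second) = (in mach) 0.002616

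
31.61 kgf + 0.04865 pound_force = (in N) 310.2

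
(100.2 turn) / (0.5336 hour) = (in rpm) 3.13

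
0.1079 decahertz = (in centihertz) 107.9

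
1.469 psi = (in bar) 0.1013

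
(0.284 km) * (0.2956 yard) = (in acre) 0.01897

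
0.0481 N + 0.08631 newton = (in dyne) 1.344e+04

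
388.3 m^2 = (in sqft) 4180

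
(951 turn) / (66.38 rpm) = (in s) 859.6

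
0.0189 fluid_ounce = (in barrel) 3.516e-06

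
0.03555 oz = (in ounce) 0.03555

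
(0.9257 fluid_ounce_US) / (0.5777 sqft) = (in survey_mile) 3.17e-07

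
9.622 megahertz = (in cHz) 9.622e+08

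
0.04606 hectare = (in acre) 0.1138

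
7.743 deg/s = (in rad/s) 0.1351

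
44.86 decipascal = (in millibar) 0.04486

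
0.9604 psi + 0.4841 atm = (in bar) 0.5567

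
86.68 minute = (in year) 0.0001649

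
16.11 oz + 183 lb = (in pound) 184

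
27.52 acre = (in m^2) 1.114e+05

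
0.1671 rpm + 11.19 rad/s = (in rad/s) 11.21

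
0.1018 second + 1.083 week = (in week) 1.083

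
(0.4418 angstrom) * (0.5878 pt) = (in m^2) 9.161e-15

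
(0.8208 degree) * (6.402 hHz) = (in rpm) 87.58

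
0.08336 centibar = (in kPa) 0.08336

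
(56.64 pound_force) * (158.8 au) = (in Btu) 5.673e+12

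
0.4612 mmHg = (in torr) 0.4612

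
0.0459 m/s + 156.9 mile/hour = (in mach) 0.2061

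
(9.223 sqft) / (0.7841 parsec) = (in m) 3.541e-17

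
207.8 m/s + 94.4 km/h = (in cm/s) 2.34e+04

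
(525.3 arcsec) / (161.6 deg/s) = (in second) 0.0009029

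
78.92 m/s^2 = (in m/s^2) 78.92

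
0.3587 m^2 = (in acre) 8.864e-05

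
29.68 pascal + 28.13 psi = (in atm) 1.914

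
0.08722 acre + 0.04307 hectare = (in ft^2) 8435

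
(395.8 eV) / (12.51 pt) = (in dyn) 1.437e-09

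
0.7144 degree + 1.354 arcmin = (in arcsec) 2653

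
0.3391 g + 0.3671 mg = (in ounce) 0.01197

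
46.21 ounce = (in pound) 2.888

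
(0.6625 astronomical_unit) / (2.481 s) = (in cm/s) 3.995e+12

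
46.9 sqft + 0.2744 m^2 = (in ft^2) 49.85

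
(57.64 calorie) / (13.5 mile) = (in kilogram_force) 0.001132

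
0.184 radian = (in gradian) 11.71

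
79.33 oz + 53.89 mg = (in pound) 4.958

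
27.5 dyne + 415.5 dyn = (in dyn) 443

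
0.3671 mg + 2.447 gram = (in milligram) 2447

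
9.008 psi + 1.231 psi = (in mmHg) 529.5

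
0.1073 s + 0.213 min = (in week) 2.131e-05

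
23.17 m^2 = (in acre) 0.005725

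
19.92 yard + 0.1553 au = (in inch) 9.147e+11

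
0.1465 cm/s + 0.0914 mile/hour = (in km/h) 0.1524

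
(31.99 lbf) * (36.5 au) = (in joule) 7.77e+14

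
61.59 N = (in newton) 61.59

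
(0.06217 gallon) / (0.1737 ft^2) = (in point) 41.34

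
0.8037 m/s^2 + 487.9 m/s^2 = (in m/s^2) 488.7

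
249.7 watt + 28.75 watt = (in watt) 278.4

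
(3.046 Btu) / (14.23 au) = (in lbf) 3.394e-10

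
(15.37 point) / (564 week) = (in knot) 3.09e-11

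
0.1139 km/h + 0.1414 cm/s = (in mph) 0.07394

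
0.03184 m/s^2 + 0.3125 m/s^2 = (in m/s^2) 0.3443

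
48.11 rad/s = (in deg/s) 2756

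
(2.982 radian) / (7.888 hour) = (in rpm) 0.001003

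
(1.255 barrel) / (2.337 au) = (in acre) 1.41e-16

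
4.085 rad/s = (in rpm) 39.01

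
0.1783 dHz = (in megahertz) 1.783e-08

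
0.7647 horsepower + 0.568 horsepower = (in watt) 993.8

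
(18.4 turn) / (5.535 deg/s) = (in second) 1197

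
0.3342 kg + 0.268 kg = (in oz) 21.24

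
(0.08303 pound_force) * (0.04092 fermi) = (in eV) 94.33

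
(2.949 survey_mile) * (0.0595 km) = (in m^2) 2.824e+05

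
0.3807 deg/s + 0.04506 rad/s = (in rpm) 0.4937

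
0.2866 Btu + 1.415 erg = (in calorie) 72.27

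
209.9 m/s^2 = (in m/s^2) 209.9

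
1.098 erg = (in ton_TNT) 2.624e-17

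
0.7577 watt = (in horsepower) 0.001016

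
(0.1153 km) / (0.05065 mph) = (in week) 0.00842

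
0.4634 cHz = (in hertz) 0.004634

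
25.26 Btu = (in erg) 2.665e+11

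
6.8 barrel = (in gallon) 285.6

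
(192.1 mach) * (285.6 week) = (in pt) 3.203e+16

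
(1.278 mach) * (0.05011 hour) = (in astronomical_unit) 5.247e-07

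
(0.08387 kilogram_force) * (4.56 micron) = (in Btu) 3.555e-09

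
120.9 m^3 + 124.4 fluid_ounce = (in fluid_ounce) 4.088e+06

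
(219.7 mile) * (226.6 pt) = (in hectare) 2.826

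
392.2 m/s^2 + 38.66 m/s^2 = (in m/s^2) 430.9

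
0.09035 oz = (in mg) 2561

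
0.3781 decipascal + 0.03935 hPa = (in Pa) 3.973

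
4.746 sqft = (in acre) 0.000109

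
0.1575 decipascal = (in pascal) 0.01575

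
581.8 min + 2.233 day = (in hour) 63.29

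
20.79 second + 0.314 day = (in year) 0.0008609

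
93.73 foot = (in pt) 8.098e+04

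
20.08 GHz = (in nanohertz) 2.008e+19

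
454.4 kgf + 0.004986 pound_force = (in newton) 4456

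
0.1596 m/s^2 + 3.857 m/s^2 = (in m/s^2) 4.017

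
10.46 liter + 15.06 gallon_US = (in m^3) 0.06747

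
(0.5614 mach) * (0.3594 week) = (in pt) 1.178e+11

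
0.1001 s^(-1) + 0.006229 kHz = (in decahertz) 0.6329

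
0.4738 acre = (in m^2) 1917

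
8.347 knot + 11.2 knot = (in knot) 19.55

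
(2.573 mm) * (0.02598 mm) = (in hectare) 6.685e-12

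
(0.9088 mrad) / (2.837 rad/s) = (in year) 1.016e-11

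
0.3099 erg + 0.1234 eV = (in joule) 3.099e-08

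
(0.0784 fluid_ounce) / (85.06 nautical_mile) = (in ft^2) 1.584e-10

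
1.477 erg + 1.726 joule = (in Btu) 0.001636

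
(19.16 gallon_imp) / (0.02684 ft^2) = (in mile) 0.02171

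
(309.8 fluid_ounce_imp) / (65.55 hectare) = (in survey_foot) 4.406e-08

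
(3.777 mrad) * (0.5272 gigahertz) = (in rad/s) 1.991e+06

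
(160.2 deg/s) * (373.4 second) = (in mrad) 1.044e+06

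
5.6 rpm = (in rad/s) 0.5864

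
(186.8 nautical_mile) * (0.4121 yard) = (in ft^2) 1.403e+06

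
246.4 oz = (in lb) 15.4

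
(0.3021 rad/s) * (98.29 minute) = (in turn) 283.6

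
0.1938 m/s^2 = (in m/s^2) 0.1938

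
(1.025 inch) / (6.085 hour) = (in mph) 2.659e-06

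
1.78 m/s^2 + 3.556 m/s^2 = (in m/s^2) 5.336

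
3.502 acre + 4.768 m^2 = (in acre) 3.503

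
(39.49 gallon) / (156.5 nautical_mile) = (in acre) 1.274e-10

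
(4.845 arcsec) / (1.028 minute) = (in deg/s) 2.182e-05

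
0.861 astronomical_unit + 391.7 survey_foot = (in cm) 1.288e+13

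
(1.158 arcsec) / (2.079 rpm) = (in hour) 7.163e-09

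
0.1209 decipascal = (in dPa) 0.1209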